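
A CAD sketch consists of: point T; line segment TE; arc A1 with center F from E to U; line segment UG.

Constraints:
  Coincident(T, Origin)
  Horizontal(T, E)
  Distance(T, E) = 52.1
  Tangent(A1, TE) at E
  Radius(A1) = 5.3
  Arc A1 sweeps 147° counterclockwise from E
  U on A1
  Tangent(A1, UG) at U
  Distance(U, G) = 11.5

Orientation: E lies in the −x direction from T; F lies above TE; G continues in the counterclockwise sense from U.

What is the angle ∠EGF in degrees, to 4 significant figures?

9.369°

T is at the origin; TE is horizontal with |TE| = 52.1 and E on the −x side, so E = (-52.10, 0.000). The tangent condition forces FE to be normal to TE, so F = E + (0, 5.3) = (-52.10, 5.300). On A1, E sits at bearing -90° from F; a 147° counterclockwise sweep puts U at bearing 57°, so U = F + 5.3·(cos 57°, sin 57°) = (-49.21, 9.745). Tangency of A1 to UG means the radius FU is perpendicular to UG, so UG runs along (−sin 57°, cos 57°); with |UG| = 11.5, G = (-58.86, 16.01). Then cos ∠EGF = GE·GF / (|GE||GF|), giving 9.369°.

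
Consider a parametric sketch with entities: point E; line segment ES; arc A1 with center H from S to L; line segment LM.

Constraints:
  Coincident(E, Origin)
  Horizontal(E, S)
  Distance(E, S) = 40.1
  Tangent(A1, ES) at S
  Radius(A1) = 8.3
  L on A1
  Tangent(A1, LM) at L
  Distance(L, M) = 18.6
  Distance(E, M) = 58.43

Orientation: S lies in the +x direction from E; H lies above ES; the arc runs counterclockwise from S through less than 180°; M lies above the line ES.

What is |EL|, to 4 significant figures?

48.41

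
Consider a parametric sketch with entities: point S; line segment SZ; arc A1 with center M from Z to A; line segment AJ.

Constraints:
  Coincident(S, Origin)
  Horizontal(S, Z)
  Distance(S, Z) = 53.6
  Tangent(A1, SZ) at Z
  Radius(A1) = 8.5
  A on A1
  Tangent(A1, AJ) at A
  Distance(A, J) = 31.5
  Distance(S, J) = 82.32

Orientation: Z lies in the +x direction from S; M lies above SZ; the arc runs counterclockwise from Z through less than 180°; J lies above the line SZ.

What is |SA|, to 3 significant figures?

61.3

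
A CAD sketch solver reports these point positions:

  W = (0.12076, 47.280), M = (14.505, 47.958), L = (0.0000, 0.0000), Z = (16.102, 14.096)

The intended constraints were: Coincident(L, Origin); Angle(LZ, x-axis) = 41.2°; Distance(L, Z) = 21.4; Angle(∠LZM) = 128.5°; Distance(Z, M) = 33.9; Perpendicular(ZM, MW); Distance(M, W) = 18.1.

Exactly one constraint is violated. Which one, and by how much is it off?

Distance(M, W) = 18.1 — off by 3.70.

L = (0.00, 0.00) ✓; LZ at 41.20° ✓; |LZ| = 21.40 ✓; ∠LZM = 128.5° ✓; |ZM| = 33.90 ✓; ∠(ZM, MW) = 90.00° ✓; |MW| = 14.40 ✗.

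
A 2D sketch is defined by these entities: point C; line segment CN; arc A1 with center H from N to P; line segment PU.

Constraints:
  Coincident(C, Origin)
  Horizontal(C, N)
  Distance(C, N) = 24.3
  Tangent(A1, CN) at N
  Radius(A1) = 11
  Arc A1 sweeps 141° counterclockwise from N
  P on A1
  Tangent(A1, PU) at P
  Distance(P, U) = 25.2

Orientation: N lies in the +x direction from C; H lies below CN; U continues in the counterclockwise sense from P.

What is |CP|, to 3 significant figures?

26.2

C is at the origin; C and N share the same y with |CN| = 24.3 and N on the +x side, so N = (24.3, 0.00). Tangency of A1 to CN means the radius HN is perpendicular to CN, so H = N + (0, -11) = (24.3, -11.0). On A1, N sits at bearing 90° from H; a 141° counterclockwise sweep puts P at bearing 231°, so P = H + 11.0·(cos 231°, sin 231°) = (17.4, -19.5). Then |CP| = |P − C| = 26.2.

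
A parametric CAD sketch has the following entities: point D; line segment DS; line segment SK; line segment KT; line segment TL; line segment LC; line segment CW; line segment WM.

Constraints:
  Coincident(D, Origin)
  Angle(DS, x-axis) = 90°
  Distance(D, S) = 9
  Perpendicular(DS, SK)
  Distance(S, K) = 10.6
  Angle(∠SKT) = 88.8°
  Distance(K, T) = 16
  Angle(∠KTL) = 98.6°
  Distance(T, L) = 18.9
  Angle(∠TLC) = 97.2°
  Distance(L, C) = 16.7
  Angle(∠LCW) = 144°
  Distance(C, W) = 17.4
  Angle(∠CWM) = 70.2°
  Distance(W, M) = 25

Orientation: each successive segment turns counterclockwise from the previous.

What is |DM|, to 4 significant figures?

14.05

D is at the origin; DS runs at 90.0° with length 9.0, so S = (5.511e-16, 9.000). DS ⟂ SK, so SK runs at -180.0°; with |SK| = 10.6, K = (-10.60, 9.000). ∠SKT = 88.8° gives KT at -88.80° from the x-axis; with |KT| = 16.0, T = (-10.26, -6.996). ∠KTL = 98.6° gives TL at -7.400° from the x-axis; with |TL| = 18.9, L = (8.478, -9.431). ∠TLC = 97.2° gives LC at 75.40° from the x-axis; with |LC| = 16.7, C = (12.69, 6.730). ∠LCW = 144.0° gives CW at 111.4° from the x-axis; with |CW| = 17.4, W = (6.338, 22.93). ∠CWM = 70.2° gives WM at -138.8° from the x-axis; with |WM| = 25.0, M = (-12.47, 6.463). Then |DM| = |M − D| = 14.05.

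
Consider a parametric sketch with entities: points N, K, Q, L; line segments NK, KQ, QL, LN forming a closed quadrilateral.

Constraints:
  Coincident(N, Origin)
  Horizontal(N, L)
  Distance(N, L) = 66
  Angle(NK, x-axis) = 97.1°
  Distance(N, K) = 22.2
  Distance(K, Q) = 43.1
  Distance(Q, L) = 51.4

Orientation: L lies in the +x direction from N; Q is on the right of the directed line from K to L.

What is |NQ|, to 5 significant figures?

23.617

N is at the origin; NL is horizontal with |NL| = 66.0 and L in +x, so L = (66.0, 0). NK runs at 97.1° with |NK| = 22.2, so K = (-2.7440, 22.030). Q is determined by |KQ| = 43.1 and |QL| = 51.4 together: it lies at the intersection of circle(K, 43.1) and circle(L, 51.4). With |KL| = 72.188, the foot of the radical line on KL is 30.661 from K and the perpendicular offset is √(43.1² − 30.661²) = 30.290. Taking the right-of-KL solution: Q = (17.211, -16.173).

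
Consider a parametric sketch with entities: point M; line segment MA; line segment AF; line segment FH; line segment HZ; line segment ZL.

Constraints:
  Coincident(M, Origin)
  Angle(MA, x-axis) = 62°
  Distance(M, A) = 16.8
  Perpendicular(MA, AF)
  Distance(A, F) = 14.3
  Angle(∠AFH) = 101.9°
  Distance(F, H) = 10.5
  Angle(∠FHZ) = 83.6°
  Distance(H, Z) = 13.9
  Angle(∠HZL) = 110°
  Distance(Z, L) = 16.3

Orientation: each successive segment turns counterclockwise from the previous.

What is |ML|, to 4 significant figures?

20.38

M is at the origin; MA runs at 62.0° with length 16.8, so A = (7.887, 14.83). MA is perpendicular to AF, so AF runs at 152.0°; with |AF| = 14.3, F = (-4.739, 21.55). ∠AFH = 101.9° gives FH at -129.9° from the x-axis; with |FH| = 10.5, H = (-11.47, 13.49). ∠FHZ = 83.6° gives HZ at -33.50° from the x-axis; with |HZ| = 13.9, Z = (0.1168, 5.820). ∠HZL = 110.0° gives ZL at 36.50° from the x-axis; with |ZL| = 16.3, L = (13.22, 15.52). Then |ML| = |L − M| = 20.38.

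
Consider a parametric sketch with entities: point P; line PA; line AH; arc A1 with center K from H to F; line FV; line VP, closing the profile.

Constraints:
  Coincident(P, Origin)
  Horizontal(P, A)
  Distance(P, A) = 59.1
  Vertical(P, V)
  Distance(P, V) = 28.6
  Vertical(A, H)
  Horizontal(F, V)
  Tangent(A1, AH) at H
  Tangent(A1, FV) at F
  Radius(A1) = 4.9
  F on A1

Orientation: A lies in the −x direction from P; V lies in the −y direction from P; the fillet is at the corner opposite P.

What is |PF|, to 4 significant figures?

61.28

P is at the origin; PA is horizontal with |PA| = 59.1 and A on the −x side, so A = (-59.10, 0.000). PV is vertical with |PV| = 28.6 and V on the −y side, so V = (0.000, -28.60). The virtual corner opposite P is at (-59.10, -28.60). Tangency of A1 to AH means the radius KH is perpendicular to AH and the tangent condition forces KF to be normal to FV, with radius 4.9, so the center K sits 4.9 in from both sides at K = (-54.20, -23.70). That places the tangent points at H = (-59.10, -23.70) on AH and F = (-54.20, -28.60) on FV. Then |PF| = |F − P| = 61.28.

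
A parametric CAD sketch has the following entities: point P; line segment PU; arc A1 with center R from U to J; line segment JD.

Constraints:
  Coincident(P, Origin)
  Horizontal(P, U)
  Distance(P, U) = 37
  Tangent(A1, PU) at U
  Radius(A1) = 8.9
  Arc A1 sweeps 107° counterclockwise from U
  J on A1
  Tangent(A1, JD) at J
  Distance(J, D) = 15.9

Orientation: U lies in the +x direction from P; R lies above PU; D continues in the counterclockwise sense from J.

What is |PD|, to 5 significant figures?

48.816

P is at the origin; P and U share the same y with |PU| = 37.0 and U on the +x side, so U = (37.000, 0.0000). Since A1 is tangent to PU there, RU ⟂ PU, so R = U + (0, 8.9) = (37.000, 8.9000). On A1, U sits at bearing -90° from R; a 107° counterclockwise sweep puts J at bearing 17°, so J = R + 8.9·(cos 17°, sin 17°) = (45.511, 11.502). Since A1 is tangent to JD there, RJ ⟂ JD, so JD runs along (−sin 17°, cos 17°); with |JD| = 15.9, D = (40.862, 26.707). Then |PD| = |D − P| = 48.816.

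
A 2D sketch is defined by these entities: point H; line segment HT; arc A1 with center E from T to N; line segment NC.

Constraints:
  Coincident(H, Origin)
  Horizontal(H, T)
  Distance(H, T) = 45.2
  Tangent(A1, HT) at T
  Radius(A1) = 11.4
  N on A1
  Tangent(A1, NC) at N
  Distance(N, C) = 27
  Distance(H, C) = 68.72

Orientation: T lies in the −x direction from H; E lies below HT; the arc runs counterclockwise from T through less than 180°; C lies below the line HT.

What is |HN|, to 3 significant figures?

57.7

H is at the origin; H and T share the same y with |HT| = 45.2 and T on the −x side, so T = (-45.2, 0.00). A1 meets HT tangentially, so ET is at right angles to HT, so E = T + (0, -11.4) = (-45.2, -11.4). Since EN ⟂ NC (tangency), |EC| = √(11.4² + 27.0²) = 29.3 regardless of where N sits on A1. So C lies on both circle(H, 68.72) and circle(E, 29.3); the below-HT intersection is C = (-57.2, -38.2). N is the foot of the tangent from C: N = (-56.6, -11.2).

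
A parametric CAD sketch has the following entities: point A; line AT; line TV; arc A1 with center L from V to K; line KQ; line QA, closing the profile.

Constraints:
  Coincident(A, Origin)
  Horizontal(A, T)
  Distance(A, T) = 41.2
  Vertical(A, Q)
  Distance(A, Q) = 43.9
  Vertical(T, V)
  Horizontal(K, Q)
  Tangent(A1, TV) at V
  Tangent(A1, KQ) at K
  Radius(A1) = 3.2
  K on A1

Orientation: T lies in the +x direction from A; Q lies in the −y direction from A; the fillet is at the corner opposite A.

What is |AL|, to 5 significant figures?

55.682

A and Q share the same x with |AQ| = 43.9 and Q on the −y side, so Q = (0.0000, -43.900). The virtual corner opposite A is at (41.200, -43.900). A1 meets TV tangentially, so LV is at right angles to TV and A1 meets KQ tangentially, so LK is at right angles to KQ, with radius 3.2, so the center L sits 3.2 in from both sides at L = (38.000, -40.700). Then |AL| = |L − A| = 55.682.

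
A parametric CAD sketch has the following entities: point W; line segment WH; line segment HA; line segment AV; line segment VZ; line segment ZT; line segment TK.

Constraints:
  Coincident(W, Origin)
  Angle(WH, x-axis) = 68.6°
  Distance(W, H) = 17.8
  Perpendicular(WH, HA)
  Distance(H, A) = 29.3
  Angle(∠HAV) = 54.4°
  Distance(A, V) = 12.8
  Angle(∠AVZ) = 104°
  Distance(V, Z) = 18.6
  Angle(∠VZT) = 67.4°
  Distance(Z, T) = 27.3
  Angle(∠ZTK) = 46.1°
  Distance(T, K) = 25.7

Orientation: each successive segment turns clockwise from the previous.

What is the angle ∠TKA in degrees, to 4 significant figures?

28.57°

W is at the origin; WH runs at 68.6° with length 17.8, so H = (6.495, 16.57). WH ⟂ HA, so HA runs at -21.40°; with |HA| = 29.3, A = (33.77, 5.882). ∠HAV = 54.4° gives AV at -147.0° from the x-axis; with |AV| = 12.8, V = (23.04, -1.089). ∠AVZ = 104.0° gives VZ at 137.0° from the x-axis; with |VZ| = 18.6, Z = (9.437, 11.60). ∠VZT = 67.4° gives ZT at 24.40° from the x-axis; with |ZT| = 27.3, T = (34.30, 22.87). ∠ZTK = 46.1° gives TK at -109.5° from the x-axis; with |TK| = 25.7, K = (25.72, -1.352). Then cos ∠TKA = KT·KA / (|KT||KA|), giving 28.57°.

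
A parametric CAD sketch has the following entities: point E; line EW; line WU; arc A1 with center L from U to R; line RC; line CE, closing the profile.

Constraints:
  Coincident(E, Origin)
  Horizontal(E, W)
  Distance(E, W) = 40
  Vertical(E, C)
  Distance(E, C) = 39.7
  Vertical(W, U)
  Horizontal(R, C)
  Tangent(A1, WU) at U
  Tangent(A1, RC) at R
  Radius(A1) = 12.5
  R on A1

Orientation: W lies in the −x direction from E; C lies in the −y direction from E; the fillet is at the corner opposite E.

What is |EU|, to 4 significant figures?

48.37

E is at the origin; EW is horizontal with |EW| = 40.0 and W on the −x side, so W = (-40.00, 0.000). E and C share the same x with |EC| = 39.7 and C on the −y side, so C = (0.000, -39.70). The virtual corner opposite E is at (-40.00, -39.70). A1 meets WU tangentially, so LU is at right angles to WU and since A1 is tangent to RC there, LR ⟂ RC, with radius 12.5, so the center L sits 12.5 in from both sides at L = (-27.50, -27.20). That places the tangent points at U = (-40.00, -27.20) on WU and R = (-27.50, -39.70) on RC. Then |EU| = |U − E| = 48.37.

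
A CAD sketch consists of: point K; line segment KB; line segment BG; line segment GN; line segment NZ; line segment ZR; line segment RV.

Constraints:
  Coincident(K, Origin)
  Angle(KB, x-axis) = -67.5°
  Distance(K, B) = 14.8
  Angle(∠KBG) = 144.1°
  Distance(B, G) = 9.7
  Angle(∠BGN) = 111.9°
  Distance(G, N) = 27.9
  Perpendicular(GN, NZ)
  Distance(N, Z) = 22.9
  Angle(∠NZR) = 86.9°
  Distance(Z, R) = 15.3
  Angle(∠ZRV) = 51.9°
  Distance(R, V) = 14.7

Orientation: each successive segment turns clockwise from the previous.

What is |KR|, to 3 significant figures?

12.7

GN ⟂ NZ, so NZ runs at 98.5°; with |NZ| = 22.9, Z = (-27.6, -4.58). ∠NZR = 86.9° gives ZR at 5.40° from the x-axis; with |ZR| = 15.3, R = (-12.3, -3.14). Then |KR| = |R − K| = 12.7.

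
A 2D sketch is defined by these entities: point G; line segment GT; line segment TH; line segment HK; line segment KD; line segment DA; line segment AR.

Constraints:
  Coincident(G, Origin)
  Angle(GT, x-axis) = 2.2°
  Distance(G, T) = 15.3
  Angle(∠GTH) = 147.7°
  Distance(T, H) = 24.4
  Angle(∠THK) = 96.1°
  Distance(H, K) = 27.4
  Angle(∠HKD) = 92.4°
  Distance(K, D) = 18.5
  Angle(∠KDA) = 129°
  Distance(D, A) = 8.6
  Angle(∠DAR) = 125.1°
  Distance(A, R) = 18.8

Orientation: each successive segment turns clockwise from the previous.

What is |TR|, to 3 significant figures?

7.52

G is at the origin; GT runs at 2.2° with length 15.3, so T = (15.3, 0.587). ∠GTH = 147.7° gives TH at -30.1° from the x-axis; with |TH| = 24.4, H = (36.4, -11.6). ∠THK = 96.1° gives HK at -114° from the x-axis; with |HK| = 27.4, K = (25.3, -36.7). ∠HKD = 92.4° gives KD at 158° from the x-axis; with |KD| = 18.5, D = (8.05, -29.9). ∠KDA = 129.0° gives DA at 107° from the x-axis; with |DA| = 8.6, A = (5.48, -21.7). ∠DAR = 125.1° gives AR at 52.5° from the x-axis; with |AR| = 18.8, R = (16.9, -6.75). Then |TR| = |R − T| = 7.52.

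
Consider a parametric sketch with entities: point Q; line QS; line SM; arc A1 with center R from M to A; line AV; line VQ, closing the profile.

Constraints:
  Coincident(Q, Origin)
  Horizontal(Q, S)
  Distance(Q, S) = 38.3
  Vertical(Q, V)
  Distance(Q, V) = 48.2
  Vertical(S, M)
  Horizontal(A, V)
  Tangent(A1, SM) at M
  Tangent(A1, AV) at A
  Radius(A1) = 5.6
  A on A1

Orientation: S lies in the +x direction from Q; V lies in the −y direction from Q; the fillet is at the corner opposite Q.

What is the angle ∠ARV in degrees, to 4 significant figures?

80.28°

Q is at the origin; Q and S share the same y with |QS| = 38.3 and S on the +x side, so S = (38.30, 0.000). Q and V share the same x with |QV| = 48.2 and V on the −y side, so V = (0.000, -48.20). The virtual corner opposite Q is at (38.30, -48.20). The tangent condition forces RM to be normal to SM and tangency of A1 to AV means the radius RA is perpendicular to AV, with radius 5.6, so the center R sits 5.6 in from both sides at R = (32.70, -42.60). That places the tangent points at M = (38.30, -42.60) on SM and A = (32.70, -48.20) on AV. Then cos ∠ARV = RA·RV / (|RA||RV|), giving 80.28°.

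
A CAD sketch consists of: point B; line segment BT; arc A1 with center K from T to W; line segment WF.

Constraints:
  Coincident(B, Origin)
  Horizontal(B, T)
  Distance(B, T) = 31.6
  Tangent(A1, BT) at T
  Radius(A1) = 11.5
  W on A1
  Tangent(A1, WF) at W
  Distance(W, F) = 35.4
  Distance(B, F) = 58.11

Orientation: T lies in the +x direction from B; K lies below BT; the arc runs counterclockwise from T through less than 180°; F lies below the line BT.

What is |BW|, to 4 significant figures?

25.58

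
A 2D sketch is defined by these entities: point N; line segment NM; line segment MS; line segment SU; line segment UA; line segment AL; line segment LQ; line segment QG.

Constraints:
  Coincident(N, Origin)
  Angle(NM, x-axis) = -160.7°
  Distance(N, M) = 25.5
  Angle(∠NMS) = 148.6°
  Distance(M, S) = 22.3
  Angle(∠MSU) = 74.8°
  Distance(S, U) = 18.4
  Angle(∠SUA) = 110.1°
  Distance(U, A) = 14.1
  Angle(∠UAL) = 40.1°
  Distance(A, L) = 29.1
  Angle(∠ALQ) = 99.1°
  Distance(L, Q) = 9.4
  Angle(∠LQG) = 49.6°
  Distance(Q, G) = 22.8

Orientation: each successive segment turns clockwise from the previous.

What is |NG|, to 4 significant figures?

31.49

N is at the origin; NM runs at -160.7° with length 25.5, so M = (-24.07, -8.428). ∠NMS = 148.6° gives MS at 167.9° from the x-axis; with |MS| = 22.3, S = (-45.87, -3.754). ∠MSU = 74.8° gives SU at 62.70° from the x-axis; with |SU| = 18.4, U = (-37.43, 12.60). ∠SUA = 110.1° gives UA at -7.200° from the x-axis; with |UA| = 14.1, A = (-23.44, 10.83). ∠UAL = 40.1° gives AL at -147.1° from the x-axis; with |AL| = 29.1, L = (-47.88, -4.977). ∠ALQ = 99.1° gives LQ at 132.0° from the x-axis; with |LQ| = 9.4, Q = (-54.17, 2.009). ∠LQG = 49.6° gives QG at 1.600° from the x-axis; with |QG| = 22.8, G = (-31.38, 2.646). Then |NG| = |G − N| = 31.49.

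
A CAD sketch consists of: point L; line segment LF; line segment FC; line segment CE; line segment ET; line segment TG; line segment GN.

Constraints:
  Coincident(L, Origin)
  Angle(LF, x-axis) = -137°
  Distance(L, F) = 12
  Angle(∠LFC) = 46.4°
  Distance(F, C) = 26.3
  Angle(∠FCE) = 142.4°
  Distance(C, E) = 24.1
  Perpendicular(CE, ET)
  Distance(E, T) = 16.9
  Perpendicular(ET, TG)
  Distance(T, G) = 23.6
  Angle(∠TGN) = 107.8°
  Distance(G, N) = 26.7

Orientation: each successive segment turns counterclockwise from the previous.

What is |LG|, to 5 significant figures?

9.5293

CE is perpendicular to ET, so ET runs at 124.20°; with |ET| = 16.9, T = (27.911, 17.780). ET ⟂ TG, so TG runs at -145.80°; with |TG| = 23.6, G = (8.3918, 4.5150). Then |LG| = |G − L| = 9.5293.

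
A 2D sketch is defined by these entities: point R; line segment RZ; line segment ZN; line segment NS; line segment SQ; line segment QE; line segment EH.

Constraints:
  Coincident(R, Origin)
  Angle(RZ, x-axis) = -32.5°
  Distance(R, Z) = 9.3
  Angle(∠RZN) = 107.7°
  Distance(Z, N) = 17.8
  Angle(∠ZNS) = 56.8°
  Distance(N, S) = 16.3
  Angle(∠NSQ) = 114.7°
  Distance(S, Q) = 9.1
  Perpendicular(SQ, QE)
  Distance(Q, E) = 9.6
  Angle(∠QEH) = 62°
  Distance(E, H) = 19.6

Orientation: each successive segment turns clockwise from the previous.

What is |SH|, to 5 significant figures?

8.2154

R is at the origin; RZ runs at -32.5° with length 9.3, so Z = (7.8435, -4.9969). ∠RZN = 107.7° gives ZN at -104.80° from the x-axis; with |ZN| = 17.8, N = (3.2966, -22.206). ∠ZNS = 56.8° gives NS at 132.00° from the x-axis; with |NS| = 16.3, S = (-7.6102, -10.093). ∠NSQ = 114.7° gives SQ at 66.700° from the x-axis; with |SQ| = 9.1, Q = (-4.0108, -1.7352). SQ ⟂ QE, so QE runs at -23.300°; with |QE| = 9.6, E = (4.8063, -5.5325). ∠QEH = 62.0° gives EH at -141.30° from the x-axis; with |EH| = 19.6, H = (-10.490, -17.787). Then |SH| = |H − S| = 8.2154.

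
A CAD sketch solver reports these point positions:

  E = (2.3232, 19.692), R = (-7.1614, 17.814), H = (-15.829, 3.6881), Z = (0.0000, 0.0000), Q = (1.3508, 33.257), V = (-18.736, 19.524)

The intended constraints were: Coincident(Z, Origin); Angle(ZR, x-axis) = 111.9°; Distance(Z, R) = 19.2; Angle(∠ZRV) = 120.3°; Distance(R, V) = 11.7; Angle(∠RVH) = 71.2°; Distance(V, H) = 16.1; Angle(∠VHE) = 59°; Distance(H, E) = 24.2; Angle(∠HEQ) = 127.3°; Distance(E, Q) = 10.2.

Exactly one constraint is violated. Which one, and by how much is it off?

Distance(E, Q) = 10.2 — off by 3.40.

Z = (0.00, 0.00) ✓; ZR at 111.9° ✓; |ZR| = 19.20 ✓; ∠ZRV = 120.3° ✓; |RV| = 11.70 ✓; ∠RVH = 71.19° ✓; |VH| = 16.10 ✓; ∠VHE = 59.00° ✓; |HE| = 24.20 ✓; ∠HEQ = 127.3° ✓; |EQ| = 13.60 ✗.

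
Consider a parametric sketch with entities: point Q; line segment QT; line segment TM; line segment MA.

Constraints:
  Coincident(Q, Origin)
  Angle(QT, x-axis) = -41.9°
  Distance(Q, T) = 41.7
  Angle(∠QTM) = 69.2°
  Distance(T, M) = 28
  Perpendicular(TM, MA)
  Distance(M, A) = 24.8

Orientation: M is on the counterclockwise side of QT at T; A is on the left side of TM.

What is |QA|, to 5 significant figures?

19.369

Q is at the origin; QT runs at -41.9° with length 41.7, so T = 41.7·(cos -41.9°, sin -41.9°) = (31.038, -27.849). ∠QTM = 69.2°, so TM runs at -41.9° + (180° − 69.2°) = 68.900° from the x-axis; with |TM| = 28.0, M = T + 28.0·(cos 68.900°, sin 68.900°) = (41.118, -1.7259). TM ⟂ MA; with |MA| = 24.8 on the left of TM, A = M + 24.8·(-0.93295, 0.36000) = (17.980, 7.2020). Then |QA| = |A − Q| = 19.369.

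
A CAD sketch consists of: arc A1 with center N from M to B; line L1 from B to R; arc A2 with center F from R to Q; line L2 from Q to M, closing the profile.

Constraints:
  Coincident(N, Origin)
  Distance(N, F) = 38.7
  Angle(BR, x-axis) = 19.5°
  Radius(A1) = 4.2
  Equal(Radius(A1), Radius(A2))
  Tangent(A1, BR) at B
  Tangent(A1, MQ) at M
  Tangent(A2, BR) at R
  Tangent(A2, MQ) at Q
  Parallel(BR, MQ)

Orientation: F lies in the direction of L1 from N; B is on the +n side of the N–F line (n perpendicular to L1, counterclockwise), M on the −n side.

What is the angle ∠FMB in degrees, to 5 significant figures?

83.806°

N is at the origin and F lies 38.7 along u from N, so F = 38.7·u = (36.480, 12.918). Tangency of A1 to both parallel lines with radius 4.2 puts B and M at N ± 4.2·n: B = (-1.4020, 3.9591), M = (1.4020, -3.9591). Then cos ∠FMB = MF·MB / (|MF||MB|), giving 83.806°.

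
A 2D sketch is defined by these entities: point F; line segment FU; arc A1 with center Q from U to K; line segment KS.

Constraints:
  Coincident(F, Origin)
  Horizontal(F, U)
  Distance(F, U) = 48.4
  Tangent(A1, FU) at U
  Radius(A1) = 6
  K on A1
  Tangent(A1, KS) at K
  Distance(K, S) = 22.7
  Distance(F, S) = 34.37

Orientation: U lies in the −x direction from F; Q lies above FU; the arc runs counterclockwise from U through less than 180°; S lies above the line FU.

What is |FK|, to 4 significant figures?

43.99

F is at the origin; FU is horizontal with |FU| = 48.4 and U on the −x side, so U = (-48.40, 0.000). Since A1 is tangent to FU there, QU ⟂ FU, so Q = U + (0, 6) = (-48.40, 6.000). Since QK ⟂ KS (tangency), |QS| = √(6.0² + 22.7²) = 23.48 regardless of where K sits on A1. So S lies on both circle(F, 34.37) and circle(Q, 23.48); the above-FU intersection is S = (-28.74, 18.84). K is the foot of the tangent from S: K = (-43.94, 1.983).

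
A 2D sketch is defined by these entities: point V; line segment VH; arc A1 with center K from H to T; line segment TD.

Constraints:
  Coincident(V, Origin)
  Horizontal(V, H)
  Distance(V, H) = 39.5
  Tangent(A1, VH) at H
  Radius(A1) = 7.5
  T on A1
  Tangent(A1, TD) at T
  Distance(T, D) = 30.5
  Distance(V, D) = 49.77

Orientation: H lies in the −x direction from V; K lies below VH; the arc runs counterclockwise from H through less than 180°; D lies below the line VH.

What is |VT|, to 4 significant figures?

47.44

Checks: |VH| = 39.50 ✓; ∠(KH, HV) = 90.00° ✓; |KT| = 7.500 ✓; ∠(KT, TD) = 90.00° ✓; |TD| = 30.50 ✓; |VD| = 49.77 ✓.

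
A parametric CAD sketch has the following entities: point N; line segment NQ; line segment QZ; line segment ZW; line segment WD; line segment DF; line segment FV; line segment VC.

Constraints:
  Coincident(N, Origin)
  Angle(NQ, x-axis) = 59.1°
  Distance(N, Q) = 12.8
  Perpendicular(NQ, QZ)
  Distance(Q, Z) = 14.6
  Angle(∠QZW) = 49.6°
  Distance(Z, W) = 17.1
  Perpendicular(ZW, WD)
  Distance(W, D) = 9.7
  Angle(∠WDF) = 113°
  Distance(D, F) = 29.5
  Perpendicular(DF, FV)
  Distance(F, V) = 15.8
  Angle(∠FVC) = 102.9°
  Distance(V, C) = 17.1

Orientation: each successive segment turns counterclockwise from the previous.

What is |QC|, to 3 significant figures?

18.7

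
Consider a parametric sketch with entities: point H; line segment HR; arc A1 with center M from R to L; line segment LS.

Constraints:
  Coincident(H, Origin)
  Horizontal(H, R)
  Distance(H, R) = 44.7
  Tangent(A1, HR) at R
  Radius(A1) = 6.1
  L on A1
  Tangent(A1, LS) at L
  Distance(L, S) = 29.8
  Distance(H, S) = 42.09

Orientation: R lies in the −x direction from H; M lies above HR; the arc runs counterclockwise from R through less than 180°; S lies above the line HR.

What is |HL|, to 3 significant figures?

39.2

Checks: |ML| = 6.100 ✓; ∠(ML, LS) = 90.00° ✓; |LS| = 29.80 ✓; |HS| = 42.09 ✓.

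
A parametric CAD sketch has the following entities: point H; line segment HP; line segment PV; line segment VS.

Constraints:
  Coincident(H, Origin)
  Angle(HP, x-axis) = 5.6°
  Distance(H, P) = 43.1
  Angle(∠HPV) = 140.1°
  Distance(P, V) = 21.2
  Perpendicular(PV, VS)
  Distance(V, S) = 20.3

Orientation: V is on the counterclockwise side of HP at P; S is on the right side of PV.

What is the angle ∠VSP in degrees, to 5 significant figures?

46.242°

∠HPV = 140.1°, so PV runs at 5.6° + (180° − 140.1°) = 45.500° from the x-axis; with |PV| = 21.2, V = P + 21.2·(cos 45.500°, sin 45.500°) = (57.754, 19.327). PV is perpendicular to VS; with |VS| = 20.3 on the right of PV, S = V + 20.3·(0.71325, -0.70091) = (72.233, 5.0983). Then cos ∠VSP = SV·SP / (|SV||SP|), giving 46.242°.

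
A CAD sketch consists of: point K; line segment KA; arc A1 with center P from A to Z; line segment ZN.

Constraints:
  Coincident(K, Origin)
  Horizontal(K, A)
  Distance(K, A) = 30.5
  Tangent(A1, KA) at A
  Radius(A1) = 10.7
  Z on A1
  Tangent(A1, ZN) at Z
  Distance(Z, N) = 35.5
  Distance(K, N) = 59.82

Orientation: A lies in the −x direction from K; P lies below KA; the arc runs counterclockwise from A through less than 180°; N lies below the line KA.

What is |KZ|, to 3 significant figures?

42.8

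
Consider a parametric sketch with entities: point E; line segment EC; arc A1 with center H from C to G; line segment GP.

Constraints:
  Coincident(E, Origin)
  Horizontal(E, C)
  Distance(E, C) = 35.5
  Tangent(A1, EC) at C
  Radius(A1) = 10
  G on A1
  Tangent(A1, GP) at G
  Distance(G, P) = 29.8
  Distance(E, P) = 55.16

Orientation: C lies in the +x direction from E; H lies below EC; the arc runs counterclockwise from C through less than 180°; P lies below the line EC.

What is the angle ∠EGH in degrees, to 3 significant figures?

132°

E is at the origin; EC is horizontal with |EC| = 35.5 and C on the +x side, so C = (35.5, 0.00). A1 meets EC tangentially, so HC is at right angles to EC, so H = C + (0, -10) = (35.5, -10.0). Since HG ⟂ GP (tangency), |HP| = √(10.0² + 29.8²) = 31.4 regardless of where G sits on A1. So P lies on both circle(E, 55.16) and circle(H, 31.4); the below-EC intersection is P = (36.4, -41.4). G is the foot of the tangent from P: G = (26.1, -13.5).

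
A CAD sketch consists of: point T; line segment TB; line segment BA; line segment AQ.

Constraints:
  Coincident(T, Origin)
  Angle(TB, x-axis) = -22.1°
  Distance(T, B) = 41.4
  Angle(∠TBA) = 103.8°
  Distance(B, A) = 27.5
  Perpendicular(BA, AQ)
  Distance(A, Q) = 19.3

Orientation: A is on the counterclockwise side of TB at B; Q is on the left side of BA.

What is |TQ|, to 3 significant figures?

42.8

∠TBA = 103.8°, so BA runs at -22.1° + (180° − 103.8°) = 54.1° from the x-axis; with |BA| = 27.5, A = B + 27.5·(cos 54.1°, sin 54.1°) = (54.5, 6.70). The perpendicularity gives AQ at right angles to BA; with |AQ| = 19.3 on the left of BA, Q = A + 19.3·(-0.810, 0.586) = (38.8, 18.0). Then |TQ| = |Q − T| = 42.8.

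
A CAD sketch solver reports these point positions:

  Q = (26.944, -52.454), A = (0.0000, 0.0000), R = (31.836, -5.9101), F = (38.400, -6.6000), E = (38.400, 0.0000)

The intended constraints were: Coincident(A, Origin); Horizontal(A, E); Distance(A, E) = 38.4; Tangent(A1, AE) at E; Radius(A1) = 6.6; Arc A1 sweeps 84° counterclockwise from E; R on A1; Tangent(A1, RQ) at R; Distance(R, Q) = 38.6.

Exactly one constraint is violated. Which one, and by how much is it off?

Distance(R, Q) = 38.6 — off by 8.20.

A = (0.00, 0.00) ✓; A.y = 0.00, E.y = 0.00 ✓; |AE| = 38.40 ✓; ∠(FE, EA) = 90.00° ✓; |FE| = 6.600 ✓; bearing(F→R) − bearing(F→E) = 84.00° ✓; |FR| = 6.600 ✓; ∠(FR, RQ) = 90.00° ✓; |RQ| = 46.80 ✗.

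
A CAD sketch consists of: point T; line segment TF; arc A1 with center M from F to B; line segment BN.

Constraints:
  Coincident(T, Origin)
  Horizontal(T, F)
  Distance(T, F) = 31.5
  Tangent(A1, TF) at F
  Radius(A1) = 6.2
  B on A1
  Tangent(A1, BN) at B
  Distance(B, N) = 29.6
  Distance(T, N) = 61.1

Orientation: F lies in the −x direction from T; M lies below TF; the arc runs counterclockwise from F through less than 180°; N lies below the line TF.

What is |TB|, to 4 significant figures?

36.00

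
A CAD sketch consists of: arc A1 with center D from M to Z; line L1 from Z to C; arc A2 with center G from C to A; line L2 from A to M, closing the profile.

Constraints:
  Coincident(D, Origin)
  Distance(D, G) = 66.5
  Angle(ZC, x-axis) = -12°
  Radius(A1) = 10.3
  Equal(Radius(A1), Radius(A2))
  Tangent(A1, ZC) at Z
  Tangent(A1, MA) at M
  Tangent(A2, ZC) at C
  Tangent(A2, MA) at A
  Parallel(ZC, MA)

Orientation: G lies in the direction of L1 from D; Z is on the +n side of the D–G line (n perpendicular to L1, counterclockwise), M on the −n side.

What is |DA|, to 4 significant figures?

67.29

The slot axis is L1's direction at -12.0°, so u = (cos -12.0°, sin -12.0°) = (0.9781, -0.2079) and n = (−sin -12.0°, cos -12.0°) = (0.2079, 0.9781). D is at the origin and G lies 66.5 along u from D, so G = 66.5·u = (65.05, -13.83). Tangency of A1 to both parallel lines with radius 10.3 puts Z and M at D ± 10.3·n: Z = (2.141, 10.07), M = (-2.141, -10.07). Equal radii place C and A the same way about G: C = G + 10.3·n = (67.19, -3.751), A = G − 10.3·n = (62.91, -23.90). Then |DA| = |A − D| = 67.29.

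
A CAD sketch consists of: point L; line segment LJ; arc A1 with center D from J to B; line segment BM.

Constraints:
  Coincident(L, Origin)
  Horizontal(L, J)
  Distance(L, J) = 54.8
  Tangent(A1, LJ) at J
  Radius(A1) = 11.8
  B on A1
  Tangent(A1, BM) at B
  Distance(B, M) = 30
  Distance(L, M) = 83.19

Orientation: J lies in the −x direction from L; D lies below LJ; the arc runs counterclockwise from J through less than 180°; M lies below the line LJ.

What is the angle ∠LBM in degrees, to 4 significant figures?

113.1°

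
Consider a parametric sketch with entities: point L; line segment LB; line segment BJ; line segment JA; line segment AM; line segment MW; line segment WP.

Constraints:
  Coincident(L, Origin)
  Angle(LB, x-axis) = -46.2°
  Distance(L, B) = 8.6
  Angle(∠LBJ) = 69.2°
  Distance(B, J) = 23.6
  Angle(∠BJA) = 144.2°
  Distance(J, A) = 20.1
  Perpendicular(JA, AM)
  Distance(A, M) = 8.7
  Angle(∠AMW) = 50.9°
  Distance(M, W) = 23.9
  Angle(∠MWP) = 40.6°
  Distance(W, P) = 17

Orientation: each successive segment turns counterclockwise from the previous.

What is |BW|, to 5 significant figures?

28.903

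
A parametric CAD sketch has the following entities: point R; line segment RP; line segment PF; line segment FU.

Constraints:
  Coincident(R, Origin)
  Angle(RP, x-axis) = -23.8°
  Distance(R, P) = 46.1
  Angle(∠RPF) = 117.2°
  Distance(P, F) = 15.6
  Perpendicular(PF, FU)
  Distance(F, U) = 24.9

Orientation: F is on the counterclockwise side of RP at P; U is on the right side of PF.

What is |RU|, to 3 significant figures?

75.4

R is at the origin; RP runs at -23.8° with length 46.1, so P = 46.1·(cos -23.8°, sin -23.8°) = (42.2, -18.6). ∠RPF = 117.2°, so PF runs at -23.8° + (180° − 117.2°) = 39.0° from the x-axis; with |PF| = 15.6, F = P + 15.6·(cos 39.0°, sin 39.0°) = (54.3, -8.79). The perpendicularity gives FU at right angles to PF; with |FU| = 24.9 on the right of PF, U = F + 24.9·(0.629, -0.777) = (70.0, -28.1). Then |RU| = |U − R| = 75.4.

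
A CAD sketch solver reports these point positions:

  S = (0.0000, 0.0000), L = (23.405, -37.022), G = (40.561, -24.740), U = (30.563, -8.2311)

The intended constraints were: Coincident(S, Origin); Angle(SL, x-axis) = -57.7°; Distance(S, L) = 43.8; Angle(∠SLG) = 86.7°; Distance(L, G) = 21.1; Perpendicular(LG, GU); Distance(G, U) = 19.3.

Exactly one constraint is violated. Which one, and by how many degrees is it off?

Perpendicular(LG, GU) — off by 4.40°.

S = (0.00, 0.00) ✓; SL at -57.70° ✓; |SL| = 43.80 ✓; ∠SLG = 86.70° ✓; |LG| = 21.10 ✓; ∠(LG, GU) = 85.60° ✗; |GU| = 19.30 ✓.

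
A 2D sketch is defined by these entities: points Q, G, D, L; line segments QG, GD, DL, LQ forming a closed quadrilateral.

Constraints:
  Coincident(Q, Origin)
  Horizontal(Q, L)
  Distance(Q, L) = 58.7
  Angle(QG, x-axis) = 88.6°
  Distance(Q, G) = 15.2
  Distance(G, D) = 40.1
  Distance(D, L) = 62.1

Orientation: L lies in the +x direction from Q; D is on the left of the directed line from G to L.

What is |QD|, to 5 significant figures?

53.818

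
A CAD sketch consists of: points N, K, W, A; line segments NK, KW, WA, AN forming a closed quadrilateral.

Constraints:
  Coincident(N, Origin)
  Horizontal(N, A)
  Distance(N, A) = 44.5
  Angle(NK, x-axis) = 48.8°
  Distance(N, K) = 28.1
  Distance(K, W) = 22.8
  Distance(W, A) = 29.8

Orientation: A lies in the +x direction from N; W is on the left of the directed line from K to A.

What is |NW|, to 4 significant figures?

49.46

Checks: |KW| = 22.80 ✓; |WA| = 29.80 ✓.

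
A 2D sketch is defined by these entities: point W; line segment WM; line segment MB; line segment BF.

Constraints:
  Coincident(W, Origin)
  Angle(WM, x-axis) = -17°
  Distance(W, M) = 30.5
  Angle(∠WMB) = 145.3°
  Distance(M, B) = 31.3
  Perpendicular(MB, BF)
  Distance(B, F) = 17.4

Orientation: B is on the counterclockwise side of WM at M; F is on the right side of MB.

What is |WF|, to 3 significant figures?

66.2

W is at the origin; WM runs at -17.0° with length 30.5, so M = 30.5·(cos -17.0°, sin -17.0°) = (29.2, -8.92). ∠WMB = 145.3°, so MB runs at -17.0° + (180° − 145.3°) = 17.7° from the x-axis; with |MB| = 31.3, B = M + 31.3·(cos 17.7°, sin 17.7°) = (59.0, 0.599). MB ⟂ BF; with |BF| = 17.4 on the right of MB, F = B + 17.4·(0.304, -0.953) = (64.3, -16.0). Then |WF| = |F − W| = 66.2.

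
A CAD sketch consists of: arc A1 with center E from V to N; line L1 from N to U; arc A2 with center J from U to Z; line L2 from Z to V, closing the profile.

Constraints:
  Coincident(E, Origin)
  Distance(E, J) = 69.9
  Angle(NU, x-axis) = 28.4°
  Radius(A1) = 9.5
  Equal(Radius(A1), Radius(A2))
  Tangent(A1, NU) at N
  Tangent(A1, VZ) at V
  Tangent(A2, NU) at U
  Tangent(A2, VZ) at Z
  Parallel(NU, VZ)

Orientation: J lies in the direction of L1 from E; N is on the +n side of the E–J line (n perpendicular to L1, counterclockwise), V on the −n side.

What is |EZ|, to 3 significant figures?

70.5

Tangency of A1 to both parallel lines with radius 9.5 puts N and V at E ± 9.5·n: N = (-4.52, 8.36), V = (4.52, -8.36). Equal radii place U and Z the same way about J: U = J + 9.5·n = (57.0, 41.6), Z = J − 9.5·n = (66.0, 24.9). Then |EZ| = |Z − E| = 70.5.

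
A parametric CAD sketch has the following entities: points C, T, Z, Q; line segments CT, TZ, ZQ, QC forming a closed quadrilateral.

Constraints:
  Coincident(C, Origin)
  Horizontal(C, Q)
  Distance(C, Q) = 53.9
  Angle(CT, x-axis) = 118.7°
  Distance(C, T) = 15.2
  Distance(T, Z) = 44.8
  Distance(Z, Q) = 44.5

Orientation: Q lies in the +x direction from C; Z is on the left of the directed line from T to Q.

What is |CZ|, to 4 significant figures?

48.37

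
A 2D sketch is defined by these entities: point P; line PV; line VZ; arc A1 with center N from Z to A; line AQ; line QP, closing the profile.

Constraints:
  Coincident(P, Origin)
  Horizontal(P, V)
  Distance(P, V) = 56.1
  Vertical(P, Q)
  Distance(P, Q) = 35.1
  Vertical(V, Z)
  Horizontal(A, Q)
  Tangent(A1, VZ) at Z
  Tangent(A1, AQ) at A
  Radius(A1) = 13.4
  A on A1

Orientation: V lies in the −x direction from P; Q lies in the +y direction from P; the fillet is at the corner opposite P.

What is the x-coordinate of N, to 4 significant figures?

-42.70

P is at the origin; PV is horizontal with |PV| = 56.1 and V on the −x side, so V = (-56.10, 0.000). PQ is vertical with |PQ| = 35.1 and Q on the +y side, so Q = (0.000, 35.10). The virtual corner opposite P is at (-56.10, 35.10). Tangency of A1 to VZ means the radius NZ is perpendicular to VZ and the tangent condition forces NA to be normal to AQ, with radius 13.4, so the center N sits 13.4 in from both sides at N = (-42.70, 21.70). So N.x = -42.70.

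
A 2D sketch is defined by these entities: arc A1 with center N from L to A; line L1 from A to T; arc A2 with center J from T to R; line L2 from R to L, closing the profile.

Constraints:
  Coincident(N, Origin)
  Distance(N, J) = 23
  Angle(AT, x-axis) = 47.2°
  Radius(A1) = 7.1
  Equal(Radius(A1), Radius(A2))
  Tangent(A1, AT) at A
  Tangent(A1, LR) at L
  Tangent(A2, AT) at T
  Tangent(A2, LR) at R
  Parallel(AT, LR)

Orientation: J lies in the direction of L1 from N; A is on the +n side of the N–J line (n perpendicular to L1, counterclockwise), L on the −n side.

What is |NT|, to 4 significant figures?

24.07

The slot axis is L1's direction at 47.2°, so u = (cos 47.2°, sin 47.2°) = (0.6794, 0.7337) and n = (−sin 47.2°, cos 47.2°) = (-0.7337, 0.6794). N is at the origin and J lies 23.0 along u from N, so J = 23.0·u = (15.63, 16.88). Tangency of A1 to both parallel lines with radius 7.1 puts A and L at N ± 7.1·n: A = (-5.209, 4.824), L = (5.209, -4.824). Equal radii place T and R the same way about J: T = J + 7.1·n = (10.42, 21.70), R = J − 7.1·n = (20.84, 12.05). Then |NT| = |T − N| = 24.07.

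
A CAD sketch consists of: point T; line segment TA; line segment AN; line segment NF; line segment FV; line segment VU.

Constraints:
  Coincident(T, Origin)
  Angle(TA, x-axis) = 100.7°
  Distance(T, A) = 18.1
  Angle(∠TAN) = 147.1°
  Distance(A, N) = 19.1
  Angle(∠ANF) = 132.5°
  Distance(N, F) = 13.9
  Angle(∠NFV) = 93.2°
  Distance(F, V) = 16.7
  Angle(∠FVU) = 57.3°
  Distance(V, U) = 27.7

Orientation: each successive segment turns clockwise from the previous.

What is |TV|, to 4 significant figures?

34.33

∠ANF = 132.5° gives NF at 20.30° from the x-axis; with |NF| = 13.9, F = (16.89, 40.29). ∠NFV = 93.2° gives FV at -66.50° from the x-axis; with |FV| = 16.7, V = (23.55, 24.98). Then |TV| = |V − T| = 34.33.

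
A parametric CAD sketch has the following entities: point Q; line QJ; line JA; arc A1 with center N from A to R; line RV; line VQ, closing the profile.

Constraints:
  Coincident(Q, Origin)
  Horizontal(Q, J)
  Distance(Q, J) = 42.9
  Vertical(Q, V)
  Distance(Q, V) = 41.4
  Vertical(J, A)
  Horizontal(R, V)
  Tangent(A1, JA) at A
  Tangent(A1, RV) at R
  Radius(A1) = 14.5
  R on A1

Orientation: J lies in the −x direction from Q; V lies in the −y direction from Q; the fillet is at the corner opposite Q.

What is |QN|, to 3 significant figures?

39.1

QV is vertical with |QV| = 41.4 and V on the −y side, so V = (0.00, -41.4). The virtual corner opposite Q is at (-42.9, -41.4). A1 meets JA tangentially, so NA is at right angles to JA and since A1 is tangent to RV there, NR ⟂ RV, with radius 14.5, so the center N sits 14.5 in from both sides at N = (-28.4, -26.9). Then |QN| = |N − Q| = 39.1.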